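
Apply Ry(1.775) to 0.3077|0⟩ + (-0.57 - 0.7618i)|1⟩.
(0.6363 + 0.5908i)|0⟩ + (-0.1213 - 0.481i)|1⟩

Ry(1.775) = [[cos(θ/2), −sin(θ/2)], [sin(θ/2), cos(θ/2)]]; θ = 1.775, cos(θ/2) ≈ 0.631353, sin(θ/2) ≈ 0.775496.
With a = amp(|0⟩) = 0.3077 and b = amp(|1⟩) = (-0.57 - 0.7618i):
new amp(|0⟩) = (0.631353)·a + (-0.775496)·b = (0.6363 + 0.5908i)
new amp(|1⟩) = (0.775496)·a + (0.631353)·b = (-0.1213 - 0.481i)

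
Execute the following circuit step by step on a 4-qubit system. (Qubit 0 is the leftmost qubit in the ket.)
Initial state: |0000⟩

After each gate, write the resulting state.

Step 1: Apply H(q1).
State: 1/√2|0000⟩ + 1/√2|0100⟩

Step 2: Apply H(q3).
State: 1/2|0000⟩ + 1/2|0001⟩ + 1/2|0100⟩ + 1/2|0101⟩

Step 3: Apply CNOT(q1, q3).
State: 1/2|0000⟩ + 1/2|0001⟩ + 1/2|0100⟩ + 1/2|0101⟩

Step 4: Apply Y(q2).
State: (1/2)i|0010⟩ + (1/2)i|0011⟩ + (1/2)i|0110⟩ + (1/2)i|0111⟩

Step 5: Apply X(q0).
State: (1/2)i|1010⟩ + (1/2)i|1011⟩ + (1/2)i|1110⟩ + (1/2)i|1111⟩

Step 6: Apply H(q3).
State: (1/√2)i|1010⟩ + (1/√2)i|1110⟩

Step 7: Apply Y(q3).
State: -1/√2|1011⟩ - 1/√2|1111⟩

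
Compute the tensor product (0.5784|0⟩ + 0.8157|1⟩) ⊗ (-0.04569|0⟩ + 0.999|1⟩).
-0.02643|00⟩ + 0.5778|01⟩ - 0.03727|10⟩ + 0.8149|11⟩

amp(|b₁b₂…⟩) = product of the factor amplitudes for bits b₁, b₂, …; only kets whose every factor amplitude is nonzero survive.
|00⟩: (0.5784)(-0.04569) = -0.02643
|01⟩: (0.5784)(0.999) = 0.5778
|10⟩: (0.8157)(-0.04569) = -0.03727
|11⟩: (0.8157)(0.999) = 0.8149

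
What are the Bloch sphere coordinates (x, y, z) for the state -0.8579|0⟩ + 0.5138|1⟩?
(-0.8816, 0, 0.472)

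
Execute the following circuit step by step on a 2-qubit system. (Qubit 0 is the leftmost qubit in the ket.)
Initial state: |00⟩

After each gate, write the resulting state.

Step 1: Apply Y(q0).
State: i|10⟩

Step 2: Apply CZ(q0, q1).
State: i|10⟩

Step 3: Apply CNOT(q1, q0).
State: i|10⟩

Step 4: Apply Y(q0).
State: |00⟩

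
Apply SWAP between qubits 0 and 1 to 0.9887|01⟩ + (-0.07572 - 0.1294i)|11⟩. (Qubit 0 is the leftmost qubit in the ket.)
0.9887|10⟩ + (-0.07572 - 0.1294i)|11⟩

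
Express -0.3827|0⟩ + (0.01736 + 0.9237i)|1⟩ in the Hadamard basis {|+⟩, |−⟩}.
(-0.2583 + 0.6532i)|+⟩ + (-0.2829 - 0.6532i)|−⟩

With |ψ⟩ = α|0⟩ + β|1⟩, the Hadamard-basis coefficients are ⟨+|ψ⟩ = (α + β)/√2 and ⟨−|ψ⟩ = (α − β)/√2.
Here α = -0.3827, β = (0.01736 + 0.9237i): (α + β)/√2 = (-0.2583 + 0.6532i), (α − β)/√2 = (-0.2829 - 0.6532i).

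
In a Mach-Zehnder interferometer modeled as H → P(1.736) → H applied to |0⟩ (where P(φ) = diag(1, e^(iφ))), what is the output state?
(0.4178 + 0.4932i)|0⟩ + (0.5822 - 0.4932i)|1⟩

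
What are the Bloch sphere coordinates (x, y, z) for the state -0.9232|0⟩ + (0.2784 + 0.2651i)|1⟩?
(-0.514, -0.4895, 0.7045)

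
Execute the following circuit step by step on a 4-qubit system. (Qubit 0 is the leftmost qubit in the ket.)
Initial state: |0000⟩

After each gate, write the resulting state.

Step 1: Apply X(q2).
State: |0010⟩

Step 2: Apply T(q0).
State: |0010⟩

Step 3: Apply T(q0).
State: |0010⟩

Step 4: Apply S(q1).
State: |0010⟩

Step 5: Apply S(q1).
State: |0010⟩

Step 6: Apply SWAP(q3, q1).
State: |0010⟩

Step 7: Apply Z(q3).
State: |0010⟩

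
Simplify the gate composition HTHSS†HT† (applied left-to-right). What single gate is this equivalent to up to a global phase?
H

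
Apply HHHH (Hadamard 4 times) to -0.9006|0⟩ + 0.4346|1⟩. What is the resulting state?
-0.9006|0⟩ + 0.4346|1⟩

H² = I, so an even number of Hadamards cancels: H^4 = I and the state is unchanged.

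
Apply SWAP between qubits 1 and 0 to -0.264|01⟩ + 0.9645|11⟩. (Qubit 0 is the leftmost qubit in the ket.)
-0.264|10⟩ + 0.9645|11⟩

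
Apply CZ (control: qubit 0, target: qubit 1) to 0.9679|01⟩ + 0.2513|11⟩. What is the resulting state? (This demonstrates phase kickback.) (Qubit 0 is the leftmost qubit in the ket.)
0.9679|01⟩ - 0.2513|11⟩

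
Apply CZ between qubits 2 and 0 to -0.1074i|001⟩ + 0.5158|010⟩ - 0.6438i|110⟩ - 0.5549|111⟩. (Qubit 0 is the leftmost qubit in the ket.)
-0.1074i|001⟩ + 0.5158|010⟩ - 0.6438i|110⟩ + 0.5549|111⟩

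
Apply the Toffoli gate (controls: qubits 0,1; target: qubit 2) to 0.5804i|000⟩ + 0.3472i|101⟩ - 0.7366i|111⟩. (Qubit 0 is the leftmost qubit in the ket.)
0.5804i|000⟩ + 0.3472i|101⟩ - 0.7366i|110⟩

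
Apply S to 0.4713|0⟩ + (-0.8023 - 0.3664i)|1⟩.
0.4713|0⟩ + (0.3664 - 0.8023i)|1⟩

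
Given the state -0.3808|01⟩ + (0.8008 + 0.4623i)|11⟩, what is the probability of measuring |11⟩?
0.855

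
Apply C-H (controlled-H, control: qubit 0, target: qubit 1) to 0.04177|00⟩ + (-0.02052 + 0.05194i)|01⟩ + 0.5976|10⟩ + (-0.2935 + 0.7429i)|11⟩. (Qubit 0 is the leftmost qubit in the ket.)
0.04177|00⟩ + (-0.02052 + 0.05194i)|01⟩ + (0.215 + 0.5253i)|10⟩ + (0.6301 - 0.5253i)|11⟩

C-H leaves the control-|0⟩ kets |00⟩, |01⟩ unchanged and applies H to qubit 1 on the control-|1⟩ pair (|10⟩, |11⟩).
H = [[1/√2, 1/√2], [1/√2, -1/√2]].
With a = amp(|10⟩) = 0.5976 and b = amp(|11⟩) = (-0.2935 + 0.7429i):
new amp(|10⟩) = (1/√2)·a + (1/√2)·b = (0.215 + 0.5253i)
new amp(|11⟩) = (1/√2)·a + (-1/√2)·b = (0.6301 - 0.5253i)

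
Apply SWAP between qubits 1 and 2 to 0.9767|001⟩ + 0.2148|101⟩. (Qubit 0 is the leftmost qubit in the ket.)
0.9767|010⟩ + 0.2148|110⟩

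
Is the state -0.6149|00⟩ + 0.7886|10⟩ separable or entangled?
Separable

Writing the state as a|00⟩ + b|01⟩ + c|10⟩ + d|11⟩, it is a product state iff ad − bc = 0.
Here (a, b, c, d) = (-0.6149, 0, 0.7886, 0): ad − bc = (-0.6149)(0) − (0)(0.7886) = 0, so the state is separable.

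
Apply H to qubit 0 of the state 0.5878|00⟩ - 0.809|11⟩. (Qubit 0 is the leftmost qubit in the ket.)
0.4156|00⟩ - 0.572|01⟩ + 0.4156|10⟩ + 0.572|11⟩

H on qubit 0 mixes each pair of kets that differ only in qubit 0: amplitudes (a, b) of (|…0…⟩, |…1…⟩) become ((a + b)/√2, (a − b)/√2). Kets absent from the input have amplitude 0.
(|00⟩, |10⟩): (a, b) = (0.5878, 0) → (0.4156, 0.4156)
(|01⟩, |11⟩): (a, b) = (0, -0.809) → (-0.572, 0.572)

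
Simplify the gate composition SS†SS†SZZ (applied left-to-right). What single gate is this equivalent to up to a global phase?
S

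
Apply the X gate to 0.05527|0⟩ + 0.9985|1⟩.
0.9985|0⟩ + 0.05527|1⟩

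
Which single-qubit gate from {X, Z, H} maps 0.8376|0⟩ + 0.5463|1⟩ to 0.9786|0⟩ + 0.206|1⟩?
H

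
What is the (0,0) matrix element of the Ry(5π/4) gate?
-0.3827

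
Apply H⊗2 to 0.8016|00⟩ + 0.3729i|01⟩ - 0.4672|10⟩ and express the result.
(0.1672 + 0.1865i)|00⟩ + (0.1672 - 0.1865i)|01⟩ + (0.6344 + 0.1865i)|10⟩ + (0.6344 - 0.1865i)|11⟩

H⊗2 gives amp(|y⟩) = (1/2) Σ_x (−1)^(x·y) amp(|x⟩), where x·y is the number of positions in which both x and y have a 1.
|00⟩: (0.8016 + 0.3729i - 0.4672)/2 = (0.1672 + 0.1865i)
|01⟩: (0.8016 - 0.3729i - 0.4672)/2 = (0.1672 - 0.1865i)
|10⟩: (0.8016 + 0.3729i + 0.4672)/2 = (0.6344 + 0.1865i)
|11⟩: (0.8016 - 0.3729i + 0.4672)/2 = (0.6344 - 0.1865i)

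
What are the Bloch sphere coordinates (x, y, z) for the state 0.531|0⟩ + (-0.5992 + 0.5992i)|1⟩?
(-0.6364, 0.6364, -0.4361)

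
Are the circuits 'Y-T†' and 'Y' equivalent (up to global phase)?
No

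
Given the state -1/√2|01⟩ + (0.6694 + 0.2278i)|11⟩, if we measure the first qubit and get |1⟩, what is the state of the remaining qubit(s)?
(0.9467 + 0.3222i)|1⟩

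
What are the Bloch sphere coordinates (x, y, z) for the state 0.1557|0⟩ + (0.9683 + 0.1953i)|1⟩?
(0.3015, 0.06082, -0.9515)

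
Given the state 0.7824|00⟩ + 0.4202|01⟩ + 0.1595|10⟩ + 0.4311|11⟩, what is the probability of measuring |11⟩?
0.1858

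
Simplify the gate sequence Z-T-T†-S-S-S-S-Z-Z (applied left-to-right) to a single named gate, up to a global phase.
Z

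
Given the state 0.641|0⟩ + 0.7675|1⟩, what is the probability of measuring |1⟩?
0.5891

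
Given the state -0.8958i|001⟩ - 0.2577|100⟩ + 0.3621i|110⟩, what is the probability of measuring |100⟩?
0.06641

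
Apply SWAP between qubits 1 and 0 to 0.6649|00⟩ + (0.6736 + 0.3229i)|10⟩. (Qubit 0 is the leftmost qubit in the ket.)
0.6649|00⟩ + (0.6736 + 0.3229i)|01⟩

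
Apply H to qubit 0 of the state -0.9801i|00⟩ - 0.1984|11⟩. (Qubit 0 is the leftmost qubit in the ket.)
-0.693i|00⟩ - 0.1403|01⟩ - 0.693i|10⟩ + 0.1403|11⟩

H on qubit 0 mixes each pair of kets that differ only in qubit 0: amplitudes (a, b) of (|…0…⟩, |…1…⟩) become ((a + b)/√2, (a − b)/√2). Kets absent from the input have amplitude 0.
(|00⟩, |10⟩): (a, b) = (-0.9801i, 0) → (-0.693i, -0.693i)
(|01⟩, |11⟩): (a, b) = (0, -0.1984) → (-0.1403, 0.1403)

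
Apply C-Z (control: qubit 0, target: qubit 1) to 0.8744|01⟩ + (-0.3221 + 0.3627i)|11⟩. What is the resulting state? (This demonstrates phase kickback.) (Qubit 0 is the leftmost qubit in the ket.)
0.8744|01⟩ + (0.3221 - 0.3627i)|11⟩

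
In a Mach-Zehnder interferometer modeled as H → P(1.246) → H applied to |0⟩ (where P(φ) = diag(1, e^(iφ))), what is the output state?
(0.6596 + 0.4739i)|0⟩ + (0.3404 - 0.4739i)|1⟩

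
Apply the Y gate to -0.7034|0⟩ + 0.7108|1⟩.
-0.7108i|0⟩ - 0.7034i|1⟩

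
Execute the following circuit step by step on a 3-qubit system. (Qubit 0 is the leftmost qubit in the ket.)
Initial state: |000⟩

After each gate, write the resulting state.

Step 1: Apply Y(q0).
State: i|100⟩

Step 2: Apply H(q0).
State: (1/√2)i|000⟩ - (1/√2)i|100⟩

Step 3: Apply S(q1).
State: (1/√2)i|000⟩ - (1/√2)i|100⟩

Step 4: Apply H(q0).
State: i|100⟩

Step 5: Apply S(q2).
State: i|100⟩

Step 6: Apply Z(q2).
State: i|100⟩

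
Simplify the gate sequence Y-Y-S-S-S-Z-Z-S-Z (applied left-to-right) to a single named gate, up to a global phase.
Z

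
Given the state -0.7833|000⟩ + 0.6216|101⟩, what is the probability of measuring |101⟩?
0.3864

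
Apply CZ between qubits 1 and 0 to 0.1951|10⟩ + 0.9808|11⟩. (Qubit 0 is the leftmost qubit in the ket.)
0.1951|10⟩ - 0.9808|11⟩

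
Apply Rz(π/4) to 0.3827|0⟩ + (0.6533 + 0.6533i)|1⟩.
(0.3536 - 0.1465i)|0⟩ + (0.3536 + 0.8536i)|1⟩

Rz(π/4) = [[e^(−iθ/2), 0], [0, e^(iθ/2)]] with e^(±iθ/2) = cos(θ/2) ± i·sin(θ/2); θ = π/4, cos(θ/2) ≈ 0.92388, sin(θ/2) ≈ 0.382683.
With a = amp(|0⟩) = 0.3827 and b = amp(|1⟩) = (0.6533 + 0.6533i):
new amp(|0⟩) = (0.92388 - 0.382683i)·a = (0.3536 - 0.1465i)
new amp(|1⟩) = (0.92388 + 0.382683i)·b = (0.3536 + 0.8536i)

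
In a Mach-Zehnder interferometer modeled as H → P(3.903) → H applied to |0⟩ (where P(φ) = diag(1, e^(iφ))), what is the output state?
(0.1381 - 0.345i)|0⟩ + (0.8619 + 0.345i)|1⟩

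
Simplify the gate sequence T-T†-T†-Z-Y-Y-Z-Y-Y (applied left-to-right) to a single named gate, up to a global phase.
T†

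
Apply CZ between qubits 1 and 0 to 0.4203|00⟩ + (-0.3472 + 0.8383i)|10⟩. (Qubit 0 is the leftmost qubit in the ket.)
0.4203|00⟩ + (-0.3472 + 0.8383i)|10⟩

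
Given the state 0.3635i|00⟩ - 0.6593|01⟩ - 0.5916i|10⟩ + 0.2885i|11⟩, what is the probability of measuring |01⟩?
0.4347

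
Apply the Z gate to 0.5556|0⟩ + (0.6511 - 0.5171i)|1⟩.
0.5556|0⟩ + (-0.6511 + 0.5171i)|1⟩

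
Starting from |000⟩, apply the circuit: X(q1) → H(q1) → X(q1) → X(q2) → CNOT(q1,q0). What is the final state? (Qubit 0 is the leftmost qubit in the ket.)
-1/√2|001⟩ + 1/√2|111⟩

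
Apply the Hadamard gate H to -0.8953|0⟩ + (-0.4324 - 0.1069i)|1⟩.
(-0.9388 - 0.07559i)|0⟩ + (-0.3273 + 0.07559i)|1⟩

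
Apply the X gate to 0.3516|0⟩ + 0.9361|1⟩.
0.9361|0⟩ + 0.3516|1⟩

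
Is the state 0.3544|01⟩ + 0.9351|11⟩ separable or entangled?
Separable

Writing the state as a|00⟩ + b|01⟩ + c|10⟩ + d|11⟩, it is a product state iff ad − bc = 0.
Here (a, b, c, d) = (0, 0.3544, 0, 0.9351): ad − bc = (0)(0.9351) − (0.3544)(0) = 0, so the state is separable.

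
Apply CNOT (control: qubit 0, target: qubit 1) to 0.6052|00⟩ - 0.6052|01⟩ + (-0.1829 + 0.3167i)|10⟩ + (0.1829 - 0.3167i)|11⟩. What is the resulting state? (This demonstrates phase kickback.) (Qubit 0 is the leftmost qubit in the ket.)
0.6052|00⟩ - 0.6052|01⟩ + (0.1829 - 0.3167i)|10⟩ + (-0.1829 + 0.3167i)|11⟩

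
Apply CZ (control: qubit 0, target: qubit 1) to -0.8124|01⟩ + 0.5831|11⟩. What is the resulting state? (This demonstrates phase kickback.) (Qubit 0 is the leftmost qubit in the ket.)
-0.8124|01⟩ - 0.5831|11⟩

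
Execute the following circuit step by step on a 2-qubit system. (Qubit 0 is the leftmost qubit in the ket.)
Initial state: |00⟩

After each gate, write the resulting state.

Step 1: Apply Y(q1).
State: i|01⟩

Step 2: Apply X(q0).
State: i|11⟩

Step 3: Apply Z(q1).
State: -i|11⟩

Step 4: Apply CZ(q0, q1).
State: i|11⟩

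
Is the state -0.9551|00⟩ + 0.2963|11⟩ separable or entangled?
Entangled

Writing the state as a|00⟩ + b|01⟩ + c|10⟩ + d|11⟩, it is a product state iff ad − bc = 0.
Here (a, b, c, d) = (-0.9551, 0, 0, 0.2963): ad − bc = (-0.9551)(0.2963) − (0)(0) = -0.283 ≠ 0, so the state is entangled.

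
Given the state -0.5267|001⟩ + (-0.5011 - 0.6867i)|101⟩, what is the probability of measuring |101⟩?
0.7227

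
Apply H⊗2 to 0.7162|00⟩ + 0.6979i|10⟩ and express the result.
(0.3581 + 0.349i)|00⟩ + (0.3581 + 0.349i)|01⟩ + (0.3581 - 0.349i)|10⟩ + (0.3581 - 0.349i)|11⟩

H⊗2 gives amp(|y⟩) = (1/2) Σ_x (−1)^(x·y) amp(|x⟩), where x·y is the number of positions in which both x and y have a 1.
|00⟩: (0.7162 + 0.6979i)/2 = (0.3581 + 0.349i)
|01⟩: (0.7162 + 0.6979i)/2 = (0.3581 + 0.349i)
|10⟩: (0.7162 - 0.6979i)/2 = (0.3581 - 0.349i)
|11⟩: (0.7162 - 0.6979i)/2 = (0.3581 - 0.349i)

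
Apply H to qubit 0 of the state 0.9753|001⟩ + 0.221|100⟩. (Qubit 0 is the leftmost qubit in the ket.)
0.1563|000⟩ + 0.6896|001⟩ - 0.1563|100⟩ + 0.6896|101⟩

H on qubit 0 mixes each pair of kets that differ only in qubit 0: amplitudes (a, b) of (|…0…⟩, |…1…⟩) become ((a + b)/√2, (a − b)/√2). Kets absent from the input have amplitude 0.
(|000⟩, |100⟩): (a, b) = (0, 0.221) → (0.1563, -0.1563)
(|001⟩, |101⟩): (a, b) = (0.9753, 0) → (0.6896, 0.6896)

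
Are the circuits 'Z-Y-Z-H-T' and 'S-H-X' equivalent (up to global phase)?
No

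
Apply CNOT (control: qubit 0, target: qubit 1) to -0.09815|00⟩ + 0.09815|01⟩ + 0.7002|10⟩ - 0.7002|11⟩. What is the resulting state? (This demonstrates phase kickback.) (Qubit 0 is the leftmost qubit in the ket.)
-0.09815|00⟩ + 0.09815|01⟩ - 0.7002|10⟩ + 0.7002|11⟩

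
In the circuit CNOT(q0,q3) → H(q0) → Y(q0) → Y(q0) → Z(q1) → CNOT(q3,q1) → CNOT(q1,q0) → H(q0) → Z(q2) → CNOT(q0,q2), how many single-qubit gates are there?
6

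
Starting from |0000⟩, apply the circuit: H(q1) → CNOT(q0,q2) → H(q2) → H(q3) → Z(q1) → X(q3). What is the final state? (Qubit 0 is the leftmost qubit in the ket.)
1/√8|0000⟩ + 1/√8|0001⟩ + 1/√8|0010⟩ + 1/√8|0011⟩ - 1/√8|0100⟩ - 1/√8|0101⟩ - 1/√8|0110⟩ - 1/√8|0111⟩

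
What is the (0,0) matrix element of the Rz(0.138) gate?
(0.9976 - 0.06895i)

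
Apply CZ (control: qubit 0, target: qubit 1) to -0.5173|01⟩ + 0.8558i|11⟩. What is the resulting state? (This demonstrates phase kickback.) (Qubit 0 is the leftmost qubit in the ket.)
-0.5173|01⟩ - 0.8558i|11⟩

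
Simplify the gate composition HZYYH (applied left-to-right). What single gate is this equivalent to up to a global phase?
X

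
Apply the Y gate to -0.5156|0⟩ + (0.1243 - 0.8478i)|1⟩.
(-0.8478 - 0.1243i)|0⟩ - 0.5156i|1⟩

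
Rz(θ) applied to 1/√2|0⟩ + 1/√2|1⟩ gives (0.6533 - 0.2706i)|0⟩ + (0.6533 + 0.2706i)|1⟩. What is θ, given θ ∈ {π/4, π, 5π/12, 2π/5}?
π/4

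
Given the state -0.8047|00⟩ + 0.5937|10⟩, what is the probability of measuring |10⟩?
0.3525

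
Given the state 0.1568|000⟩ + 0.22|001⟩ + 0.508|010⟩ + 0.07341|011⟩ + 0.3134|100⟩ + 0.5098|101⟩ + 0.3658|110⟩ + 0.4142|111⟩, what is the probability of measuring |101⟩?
0.2599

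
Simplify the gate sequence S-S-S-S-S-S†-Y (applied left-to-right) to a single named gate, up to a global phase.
Y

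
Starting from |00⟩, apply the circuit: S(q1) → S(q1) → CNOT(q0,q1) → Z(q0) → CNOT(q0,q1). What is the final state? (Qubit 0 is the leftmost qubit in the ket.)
|00⟩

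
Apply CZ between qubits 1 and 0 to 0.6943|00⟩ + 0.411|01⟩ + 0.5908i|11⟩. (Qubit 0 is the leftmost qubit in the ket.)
0.6943|00⟩ + 0.411|01⟩ - 0.5908i|11⟩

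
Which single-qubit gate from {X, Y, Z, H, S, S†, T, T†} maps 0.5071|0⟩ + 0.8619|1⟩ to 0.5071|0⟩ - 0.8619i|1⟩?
S†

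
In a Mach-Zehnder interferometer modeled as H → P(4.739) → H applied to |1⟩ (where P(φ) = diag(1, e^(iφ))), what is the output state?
(0.4867 + 0.4998i)|0⟩ + (0.5133 - 0.4998i)|1⟩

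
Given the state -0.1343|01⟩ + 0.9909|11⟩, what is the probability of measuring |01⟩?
0.01804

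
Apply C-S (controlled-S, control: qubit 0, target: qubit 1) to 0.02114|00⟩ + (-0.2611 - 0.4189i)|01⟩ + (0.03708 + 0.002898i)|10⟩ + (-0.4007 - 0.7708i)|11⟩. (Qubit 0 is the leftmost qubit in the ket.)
0.02114|00⟩ + (-0.2611 - 0.4189i)|01⟩ + (0.03708 + 0.002898i)|10⟩ + (0.7708 - 0.4007i)|11⟩

C-S leaves the control-|0⟩ kets |00⟩, |01⟩ unchanged and applies S to qubit 1 on the control-|1⟩ pair (|10⟩, |11⟩).
S = [[1, 0], [0, i]].
With a = amp(|10⟩) = (0.03708 + 0.002898i) and b = amp(|11⟩) = (-0.4007 - 0.7708i):
new amp(|10⟩) = (1)·a = (0.03708 + 0.002898i)
new amp(|11⟩) = (i)·b = (0.7708 - 0.4007i)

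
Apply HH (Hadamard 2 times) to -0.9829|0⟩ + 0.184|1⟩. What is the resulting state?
-0.9829|0⟩ + 0.184|1⟩

H² = I, so an even number of Hadamards cancels: H^2 = I and the state is unchanged.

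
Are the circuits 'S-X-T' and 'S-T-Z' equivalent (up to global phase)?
No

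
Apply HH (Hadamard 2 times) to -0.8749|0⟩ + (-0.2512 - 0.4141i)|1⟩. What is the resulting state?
-0.8749|0⟩ + (-0.2512 - 0.4141i)|1⟩

H² = I, so an even number of Hadamards cancels: H^2 = I and the state is unchanged.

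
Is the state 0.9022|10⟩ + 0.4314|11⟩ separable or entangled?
Separable

Writing the state as a|00⟩ + b|01⟩ + c|10⟩ + d|11⟩, it is a product state iff ad − bc = 0.
Here (a, b, c, d) = (0, 0, 0.9022, 0.4314): ad − bc = (0)(0.4314) − (0)(0.9022) = 0, so the state is separable.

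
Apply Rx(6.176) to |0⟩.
-0.9986|0⟩ - 0.05357i|1⟩

Rx(6.176) = [[cos(θ/2), −i·sin(θ/2)], [−i·sin(θ/2), cos(θ/2)]]; θ = 6.176, cos(θ/2) ≈ -0.998564, sin(θ/2) ≈ 0.053567.
With a = amp(|0⟩) = 1 and b = amp(|1⟩) = 0:
new amp(|0⟩) = (-0.998564)·a + (-0.053567i)·b = -0.9986
new amp(|1⟩) = (-0.053567i)·a + (-0.998564)·b = -0.05357i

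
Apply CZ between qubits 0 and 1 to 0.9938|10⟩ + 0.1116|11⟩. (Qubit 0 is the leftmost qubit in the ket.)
0.9938|10⟩ - 0.1116|11⟩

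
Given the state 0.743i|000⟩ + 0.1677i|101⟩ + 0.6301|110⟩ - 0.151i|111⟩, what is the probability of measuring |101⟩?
0.02812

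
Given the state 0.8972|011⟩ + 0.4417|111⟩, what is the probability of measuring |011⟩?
0.805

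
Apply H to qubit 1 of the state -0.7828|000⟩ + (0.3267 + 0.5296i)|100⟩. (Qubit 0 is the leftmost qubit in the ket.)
-0.5535|000⟩ - 0.5535|010⟩ + (0.231 + 0.3745i)|100⟩ + (0.231 + 0.3745i)|110⟩

H on qubit 1 mixes each pair of kets that differ only in qubit 1: amplitudes (a, b) of (|…0…⟩, |…1…⟩) become ((a + b)/√2, (a − b)/√2). Kets absent from the input have amplitude 0.
(|000⟩, |010⟩): (a, b) = (-0.7828, 0) → (-0.5535, -0.5535)
(|100⟩, |110⟩): (a, b) = ((0.3267 + 0.5296i), 0) → ((0.231 + 0.3745i), (0.231 + 0.3745i))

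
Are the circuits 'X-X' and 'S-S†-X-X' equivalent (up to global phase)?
Yes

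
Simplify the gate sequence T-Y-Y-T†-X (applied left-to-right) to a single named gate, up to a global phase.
X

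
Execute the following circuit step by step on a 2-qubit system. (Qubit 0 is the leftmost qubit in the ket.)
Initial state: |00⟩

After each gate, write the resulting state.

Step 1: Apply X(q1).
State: |01⟩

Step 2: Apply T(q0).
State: |01⟩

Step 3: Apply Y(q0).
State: i|11⟩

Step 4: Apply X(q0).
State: i|01⟩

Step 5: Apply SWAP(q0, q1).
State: i|10⟩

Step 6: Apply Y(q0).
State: |00⟩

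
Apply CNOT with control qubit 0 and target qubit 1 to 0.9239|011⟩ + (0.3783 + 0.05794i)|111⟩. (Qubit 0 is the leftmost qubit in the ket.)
0.9239|011⟩ + (0.3783 + 0.05794i)|101⟩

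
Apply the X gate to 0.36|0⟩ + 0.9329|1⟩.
0.9329|0⟩ + 0.36|1⟩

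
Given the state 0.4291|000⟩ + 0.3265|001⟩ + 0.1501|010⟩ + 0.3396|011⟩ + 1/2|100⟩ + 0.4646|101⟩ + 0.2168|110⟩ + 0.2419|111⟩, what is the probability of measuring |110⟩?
0.047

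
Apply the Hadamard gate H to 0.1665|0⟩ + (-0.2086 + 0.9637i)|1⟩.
(-0.02977 + 0.6814i)|0⟩ + (0.2652 - 0.6814i)|1⟩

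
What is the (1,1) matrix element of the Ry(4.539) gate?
-0.6432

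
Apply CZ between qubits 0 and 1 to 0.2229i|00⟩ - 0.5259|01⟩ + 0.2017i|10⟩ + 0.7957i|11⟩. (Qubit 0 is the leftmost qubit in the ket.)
0.2229i|00⟩ - 0.5259|01⟩ + 0.2017i|10⟩ - 0.7957i|11⟩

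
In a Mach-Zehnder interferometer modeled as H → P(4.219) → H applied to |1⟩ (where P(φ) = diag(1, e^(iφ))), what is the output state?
(0.7368 + 0.4404i)|0⟩ + (0.2632 - 0.4404i)|1⟩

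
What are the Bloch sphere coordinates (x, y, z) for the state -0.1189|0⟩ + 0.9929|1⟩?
(-0.2361, 0, -0.9717)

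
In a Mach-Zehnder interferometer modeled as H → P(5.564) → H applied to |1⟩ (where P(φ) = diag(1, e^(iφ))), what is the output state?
(0.1238 + 0.3294i)|0⟩ + (0.8762 - 0.3294i)|1⟩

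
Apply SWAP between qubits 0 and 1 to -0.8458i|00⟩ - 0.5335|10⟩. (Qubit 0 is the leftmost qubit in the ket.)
-0.8458i|00⟩ - 0.5335|01⟩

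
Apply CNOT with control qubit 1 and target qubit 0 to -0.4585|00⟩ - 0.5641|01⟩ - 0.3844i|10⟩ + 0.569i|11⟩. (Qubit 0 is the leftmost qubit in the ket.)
-0.4585|00⟩ + 0.569i|01⟩ - 0.3844i|10⟩ - 0.5641|11⟩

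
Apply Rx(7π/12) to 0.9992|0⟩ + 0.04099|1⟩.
(0.6083 - 0.03252i)|0⟩ + (0.02495 - 0.7927i)|1⟩

Rx(7π/12) = [[cos(θ/2), −i·sin(θ/2)], [−i·sin(θ/2), cos(θ/2)]]; θ = 7π/12, cos(θ/2) ≈ 0.608761, sin(θ/2) ≈ 0.793353.
With a = amp(|0⟩) = 0.9992 and b = amp(|1⟩) = 0.04099:
new amp(|0⟩) = (0.608761)·a + (-0.793353i)·b = (0.6083 - 0.03252i)
new amp(|1⟩) = (-0.793353i)·a + (0.608761)·b = (0.02495 - 0.7927i)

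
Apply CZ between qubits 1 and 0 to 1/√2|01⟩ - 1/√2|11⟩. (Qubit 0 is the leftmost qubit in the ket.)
1/√2|01⟩ + 1/√2|11⟩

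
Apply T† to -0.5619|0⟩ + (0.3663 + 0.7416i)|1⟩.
-0.5619|0⟩ + (0.7834 + 0.2654i)|1⟩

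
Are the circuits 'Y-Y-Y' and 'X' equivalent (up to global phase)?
No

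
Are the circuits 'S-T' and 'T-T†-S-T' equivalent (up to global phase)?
Yes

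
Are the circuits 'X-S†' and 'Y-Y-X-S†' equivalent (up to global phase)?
Yes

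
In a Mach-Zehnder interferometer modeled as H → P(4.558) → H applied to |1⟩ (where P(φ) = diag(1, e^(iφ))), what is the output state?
(0.5769 + 0.4941i)|0⟩ + (0.4231 - 0.4941i)|1⟩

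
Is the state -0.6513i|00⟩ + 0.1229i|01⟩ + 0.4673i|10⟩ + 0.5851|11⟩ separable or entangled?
Entangled

Writing the state as a|00⟩ + b|01⟩ + c|10⟩ + d|11⟩, it is a product state iff ad − bc = 0.
Here (a, b, c, d) = (-0.6513i, 0.1229i, 0.4673i, 0.5851): ad − bc = (-0.6513i)(0.5851) − (0.1229i)(0.4673i) = (0.05743 - 0.3811i) ≠ 0, so the state is entangled.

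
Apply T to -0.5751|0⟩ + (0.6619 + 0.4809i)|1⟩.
-0.5751|0⟩ + (0.128 + 0.8081i)|1⟩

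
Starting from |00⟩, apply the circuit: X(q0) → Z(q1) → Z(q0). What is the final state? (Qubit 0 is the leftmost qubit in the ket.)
-|10⟩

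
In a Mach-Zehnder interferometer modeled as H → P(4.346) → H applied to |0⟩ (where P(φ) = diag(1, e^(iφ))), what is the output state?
(0.3209 - 0.4668i)|0⟩ + (0.6791 + 0.4668i)|1⟩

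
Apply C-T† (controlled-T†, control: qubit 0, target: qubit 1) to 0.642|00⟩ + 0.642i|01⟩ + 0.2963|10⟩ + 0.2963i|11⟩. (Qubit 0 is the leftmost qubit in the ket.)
0.642|00⟩ + 0.642i|01⟩ + 0.2963|10⟩ + (0.2095 + 0.2095i)|11⟩

C-T† leaves the control-|0⟩ kets |00⟩, |01⟩ unchanged and applies T† to qubit 1 on the control-|1⟩ pair (|10⟩, |11⟩).
T† = [[1, 0], [0, (1/√2 - (1/√2)i)]].
With a = amp(|10⟩) = 0.2963 and b = amp(|11⟩) = 0.2963i:
new amp(|10⟩) = (1)·a = 0.2963
new amp(|11⟩) = (1/√2 - (1/√2)i)·b = (0.2095 + 0.2095i)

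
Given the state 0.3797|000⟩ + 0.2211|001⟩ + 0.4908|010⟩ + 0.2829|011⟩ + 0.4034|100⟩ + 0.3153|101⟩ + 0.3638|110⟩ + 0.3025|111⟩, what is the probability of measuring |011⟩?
0.08003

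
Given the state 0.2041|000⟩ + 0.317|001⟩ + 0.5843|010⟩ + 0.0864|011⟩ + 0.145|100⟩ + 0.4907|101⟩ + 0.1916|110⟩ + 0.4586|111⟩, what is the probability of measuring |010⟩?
0.3414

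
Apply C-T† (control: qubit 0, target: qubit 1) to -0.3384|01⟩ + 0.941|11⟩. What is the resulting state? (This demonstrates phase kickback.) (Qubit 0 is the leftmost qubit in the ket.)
-0.3384|01⟩ + (0.6654 - 0.6654i)|11⟩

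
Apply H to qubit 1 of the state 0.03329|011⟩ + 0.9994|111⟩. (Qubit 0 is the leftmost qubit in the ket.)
0.02354|001⟩ - 0.02354|011⟩ + 0.7067|101⟩ - 0.7067|111⟩

H on qubit 1 mixes each pair of kets that differ only in qubit 1: amplitudes (a, b) of (|…0…⟩, |…1…⟩) become ((a + b)/√2, (a − b)/√2). Kets absent from the input have amplitude 0.
(|001⟩, |011⟩): (a, b) = (0, 0.03329) → (0.02354, -0.02354)
(|101⟩, |111⟩): (a, b) = (0, 0.9994) → (0.7067, -0.7067)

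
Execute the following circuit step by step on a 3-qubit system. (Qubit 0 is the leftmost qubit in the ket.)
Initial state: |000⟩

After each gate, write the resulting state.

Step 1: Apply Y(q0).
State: i|100⟩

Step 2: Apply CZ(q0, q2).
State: i|100⟩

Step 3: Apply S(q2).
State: i|100⟩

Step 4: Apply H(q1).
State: (1/√2)i|100⟩ + (1/√2)i|110⟩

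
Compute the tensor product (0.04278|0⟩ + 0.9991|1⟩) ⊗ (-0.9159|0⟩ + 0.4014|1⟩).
-0.03918|00⟩ + 0.01717|01⟩ - 0.9151|10⟩ + 0.401|11⟩

amp(|b₁b₂…⟩) = product of the factor amplitudes for bits b₁, b₂, …; only kets whose every factor amplitude is nonzero survive.
|00⟩: (0.04278)(-0.9159) = -0.03918
|01⟩: (0.04278)(0.4014) = 0.01717
|10⟩: (0.9991)(-0.9159) = -0.9151
|11⟩: (0.9991)(0.4014) = 0.401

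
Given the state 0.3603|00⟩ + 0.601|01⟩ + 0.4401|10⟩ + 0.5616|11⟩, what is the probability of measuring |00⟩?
0.1298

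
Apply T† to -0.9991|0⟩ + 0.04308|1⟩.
-0.9991|0⟩ + (0.03046 - 0.03046i)|1⟩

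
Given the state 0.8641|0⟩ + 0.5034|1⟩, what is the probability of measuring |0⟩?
0.7467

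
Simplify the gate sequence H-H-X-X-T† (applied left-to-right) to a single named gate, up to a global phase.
T†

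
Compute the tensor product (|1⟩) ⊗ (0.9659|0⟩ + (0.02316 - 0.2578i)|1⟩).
0.9659|10⟩ + (0.02316 - 0.2578i)|11⟩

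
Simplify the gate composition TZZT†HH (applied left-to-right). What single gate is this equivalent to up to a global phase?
I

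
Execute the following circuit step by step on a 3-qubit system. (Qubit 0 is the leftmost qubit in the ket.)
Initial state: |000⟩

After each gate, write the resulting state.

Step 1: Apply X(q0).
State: |100⟩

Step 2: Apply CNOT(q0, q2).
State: |101⟩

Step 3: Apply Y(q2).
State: -i|100⟩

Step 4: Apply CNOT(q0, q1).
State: -i|110⟩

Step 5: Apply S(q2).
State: -i|110⟩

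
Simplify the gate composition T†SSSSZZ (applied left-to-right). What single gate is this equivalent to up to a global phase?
T†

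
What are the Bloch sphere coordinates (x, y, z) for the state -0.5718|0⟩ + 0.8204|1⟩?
(-0.9382, 0, -0.3461)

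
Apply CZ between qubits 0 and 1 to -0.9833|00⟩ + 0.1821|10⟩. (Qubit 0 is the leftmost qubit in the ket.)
-0.9833|00⟩ + 0.1821|10⟩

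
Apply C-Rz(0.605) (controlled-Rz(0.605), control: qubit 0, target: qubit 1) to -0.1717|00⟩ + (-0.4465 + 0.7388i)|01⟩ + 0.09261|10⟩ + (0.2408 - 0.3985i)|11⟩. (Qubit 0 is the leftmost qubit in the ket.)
-0.1717|00⟩ + (-0.4465 + 0.7388i)|01⟩ + (0.08841 - 0.02759i)|10⟩ + (0.3486 - 0.3087i)|11⟩

C-Rz(0.605) leaves the control-|0⟩ kets |00⟩, |01⟩ unchanged and applies Rz(0.605) to qubit 1 on the control-|1⟩ pair (|10⟩, |11⟩).
Rz(0.605) = [[e^(−iθ/2), 0], [0, e^(iθ/2)]] with e^(±iθ/2) = cos(θ/2) ± i·sin(θ/2); θ = 0.605, cos(θ/2) ≈ 0.954595, sin(θ/2) ≈ 0.297908.
With a = amp(|10⟩) = 0.09261 and b = amp(|11⟩) = (0.2408 - 0.3985i):
new amp(|10⟩) = (0.954595 - 0.297908i)·a = (0.08841 - 0.02759i)
new amp(|11⟩) = (0.954595 + 0.297908i)·b = (0.3486 - 0.3087i)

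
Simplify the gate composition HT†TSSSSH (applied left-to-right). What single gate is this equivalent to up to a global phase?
I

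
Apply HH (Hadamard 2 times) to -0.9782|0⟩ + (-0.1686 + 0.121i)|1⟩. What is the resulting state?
-0.9782|0⟩ + (-0.1686 + 0.121i)|1⟩

H² = I, so an even number of Hadamards cancels: H^2 = I and the state is unchanged.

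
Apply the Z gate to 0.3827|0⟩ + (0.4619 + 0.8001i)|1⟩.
0.3827|0⟩ + (-0.4619 - 0.8001i)|1⟩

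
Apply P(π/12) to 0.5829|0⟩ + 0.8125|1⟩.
0.5829|0⟩ + (0.7848 + 0.2103i)|1⟩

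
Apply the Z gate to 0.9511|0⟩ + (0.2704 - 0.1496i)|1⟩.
0.9511|0⟩ + (-0.2704 + 0.1496i)|1⟩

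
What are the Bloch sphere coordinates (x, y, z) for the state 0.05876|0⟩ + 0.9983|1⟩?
(0.1173, 0, -0.9932)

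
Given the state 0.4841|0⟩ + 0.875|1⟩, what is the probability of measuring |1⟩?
0.7656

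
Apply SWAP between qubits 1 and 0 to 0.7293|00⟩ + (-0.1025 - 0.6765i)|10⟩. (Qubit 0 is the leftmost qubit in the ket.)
0.7293|00⟩ + (-0.1025 - 0.6765i)|01⟩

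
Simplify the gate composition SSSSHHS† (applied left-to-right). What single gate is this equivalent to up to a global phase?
S†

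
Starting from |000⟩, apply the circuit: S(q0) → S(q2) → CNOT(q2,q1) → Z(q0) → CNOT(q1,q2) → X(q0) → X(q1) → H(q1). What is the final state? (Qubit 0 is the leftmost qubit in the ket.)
1/√2|100⟩ - 1/√2|110⟩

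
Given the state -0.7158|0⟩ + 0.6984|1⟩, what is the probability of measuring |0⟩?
0.5124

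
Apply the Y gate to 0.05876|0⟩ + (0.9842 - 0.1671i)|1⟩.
(-0.1671 - 0.9842i)|0⟩ + 0.05876i|1⟩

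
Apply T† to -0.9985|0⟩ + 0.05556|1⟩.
-0.9985|0⟩ + (0.03929 - 0.03929i)|1⟩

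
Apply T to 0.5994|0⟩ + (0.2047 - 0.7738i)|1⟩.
0.5994|0⟩ + (0.6919 - 0.4024i)|1⟩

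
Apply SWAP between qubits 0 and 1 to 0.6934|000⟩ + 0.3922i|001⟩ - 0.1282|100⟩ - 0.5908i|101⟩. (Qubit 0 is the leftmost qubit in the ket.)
0.6934|000⟩ + 0.3922i|001⟩ - 0.1282|010⟩ - 0.5908i|011⟩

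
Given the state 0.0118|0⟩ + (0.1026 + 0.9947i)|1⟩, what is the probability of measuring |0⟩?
0.0001392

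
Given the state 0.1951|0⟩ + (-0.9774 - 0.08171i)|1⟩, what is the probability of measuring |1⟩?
0.962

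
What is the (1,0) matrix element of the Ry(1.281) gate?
0.5976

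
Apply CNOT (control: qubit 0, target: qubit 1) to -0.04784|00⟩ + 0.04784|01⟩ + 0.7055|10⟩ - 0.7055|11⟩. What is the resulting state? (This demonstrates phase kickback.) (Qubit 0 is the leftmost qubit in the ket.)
-0.04784|00⟩ + 0.04784|01⟩ - 0.7055|10⟩ + 0.7055|11⟩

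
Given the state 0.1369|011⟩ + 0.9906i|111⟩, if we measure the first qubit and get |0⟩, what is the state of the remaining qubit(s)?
|11⟩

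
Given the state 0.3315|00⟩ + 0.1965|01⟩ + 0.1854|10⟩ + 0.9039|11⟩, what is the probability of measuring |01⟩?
0.03861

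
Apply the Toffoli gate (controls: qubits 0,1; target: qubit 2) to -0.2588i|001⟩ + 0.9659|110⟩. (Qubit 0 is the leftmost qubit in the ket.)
-0.2588i|001⟩ + 0.9659|111⟩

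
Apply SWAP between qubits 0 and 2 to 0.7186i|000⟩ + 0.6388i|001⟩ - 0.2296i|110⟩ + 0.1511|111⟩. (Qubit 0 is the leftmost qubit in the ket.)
0.7186i|000⟩ - 0.2296i|011⟩ + 0.6388i|100⟩ + 0.1511|111⟩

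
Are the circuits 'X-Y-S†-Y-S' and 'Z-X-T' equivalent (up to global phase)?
No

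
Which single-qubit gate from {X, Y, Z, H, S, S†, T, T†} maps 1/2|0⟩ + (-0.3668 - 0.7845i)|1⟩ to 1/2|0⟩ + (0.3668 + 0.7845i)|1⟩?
Z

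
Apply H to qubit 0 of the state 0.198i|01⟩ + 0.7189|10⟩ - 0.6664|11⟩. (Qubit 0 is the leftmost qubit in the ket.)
0.5083|00⟩ + (-0.4712 + 0.14i)|01⟩ - 0.5083|10⟩ + (0.4712 + 0.14i)|11⟩

H on qubit 0 mixes each pair of kets that differ only in qubit 0: amplitudes (a, b) of (|…0…⟩, |…1…⟩) become ((a + b)/√2, (a − b)/√2). Kets absent from the input have amplitude 0.
(|00⟩, |10⟩): (a, b) = (0, 0.7189) → (0.5083, -0.5083)
(|01⟩, |11⟩): (a, b) = (0.198i, -0.6664) → ((-0.4712 + 0.14i), (0.4712 + 0.14i))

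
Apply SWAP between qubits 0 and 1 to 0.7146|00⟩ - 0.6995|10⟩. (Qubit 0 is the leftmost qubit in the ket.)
0.7146|00⟩ - 0.6995|01⟩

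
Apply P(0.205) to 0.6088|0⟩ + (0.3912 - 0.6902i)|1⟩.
0.6088|0⟩ + (0.5235 - 0.5961i)|1⟩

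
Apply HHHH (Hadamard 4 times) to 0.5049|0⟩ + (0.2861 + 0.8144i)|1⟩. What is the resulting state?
0.5049|0⟩ + (0.2861 + 0.8144i)|1⟩

H² = I, so an even number of Hadamards cancels: H^4 = I and the state is unchanged.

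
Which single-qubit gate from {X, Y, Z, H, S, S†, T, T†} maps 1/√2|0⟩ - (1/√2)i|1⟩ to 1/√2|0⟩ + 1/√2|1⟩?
S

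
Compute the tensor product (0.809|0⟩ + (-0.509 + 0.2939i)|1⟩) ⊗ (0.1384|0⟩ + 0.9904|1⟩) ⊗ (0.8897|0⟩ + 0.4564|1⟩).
0.09962|000⟩ + 0.0511|001⟩ + 0.7129|010⟩ + 0.3657|011⟩ + (-0.06268 + 0.03619i)|100⟩ + (-0.03215 + 0.01856i)|101⟩ + (-0.4485 + 0.259i)|110⟩ + (-0.2301 + 0.1328i)|111⟩

amp(|b₁b₂…⟩) = product of the factor amplitudes for bits b₁, b₂, …; only kets whose every factor amplitude is nonzero survive.
|000⟩: (0.809)(0.1384)(0.8897) = 0.09962
|001⟩: (0.809)(0.1384)(0.4564) = 0.0511
|010⟩: (0.809)(0.9904)(0.8897) = 0.7129
|011⟩: (0.809)(0.9904)(0.4564) = 0.3657
|100⟩: (-0.509 + 0.2939i)(0.1384)(0.8897) = (-0.06268 + 0.03619i)
|101⟩: (-0.509 + 0.2939i)(0.1384)(0.4564) = (-0.03215 + 0.01856i)
|110⟩: (-0.509 + 0.2939i)(0.9904)(0.8897) = (-0.4485 + 0.259i)
|111⟩: (-0.509 + 0.2939i)(0.9904)(0.4564) = (-0.2301 + 0.1328i)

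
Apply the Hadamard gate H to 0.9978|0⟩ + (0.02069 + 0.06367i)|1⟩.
(0.7202 + 0.04502i)|0⟩ + (0.6909 - 0.04502i)|1⟩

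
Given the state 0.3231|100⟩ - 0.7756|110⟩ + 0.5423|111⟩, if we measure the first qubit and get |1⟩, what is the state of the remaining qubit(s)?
0.3231|00⟩ - 0.7756|10⟩ + 0.5423|11⟩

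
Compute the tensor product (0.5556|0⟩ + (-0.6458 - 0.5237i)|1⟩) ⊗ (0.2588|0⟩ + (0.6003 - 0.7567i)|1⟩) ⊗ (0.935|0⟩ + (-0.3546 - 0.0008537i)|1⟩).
0.1344|000⟩ + (-0.05099 - 0.0001228i)|001⟩ + (0.3118 - 0.3931i)|010⟩ + (-0.1186 + 0.1488i)|011⟩ + (-0.1563 - 0.1267i)|100⟩ + (0.05915 + 0.0482i)|101⟩ + (-0.733 + 0.163i)|110⟩ + (0.2781 - 0.06114i)|111⟩

amp(|b₁b₂…⟩) = product of the factor amplitudes for bits b₁, b₂, …; only kets whose every factor amplitude is nonzero survive.
|000⟩: (0.5556)(0.2588)(0.935) = 0.1344
|001⟩: (0.5556)(0.2588)(-0.3546 - 0.0008537i) = (-0.05099 - 0.0001228i)
|010⟩: (0.5556)(0.6003 - 0.7567i)(0.935) = (0.3118 - 0.3931i)
|011⟩: (0.5556)(0.6003 - 0.7567i)(-0.3546 - 0.0008537i) = (-0.1186 + 0.1488i)
|100⟩: (-0.6458 - 0.5237i)(0.2588)(0.935) = (-0.1563 - 0.1267i)
|101⟩: (-0.6458 - 0.5237i)(0.2588)(-0.3546 - 0.0008537i) = (0.05915 + 0.0482i)
|110⟩: (-0.6458 - 0.5237i)(0.6003 - 0.7567i)(0.935) = (-0.733 + 0.163i)
|111⟩: (-0.6458 - 0.5237i)(0.6003 - 0.7567i)(-0.3546 - 0.0008537i) = (0.2781 - 0.06114i)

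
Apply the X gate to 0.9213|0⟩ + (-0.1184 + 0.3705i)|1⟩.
(-0.1184 + 0.3705i)|0⟩ + 0.9213|1⟩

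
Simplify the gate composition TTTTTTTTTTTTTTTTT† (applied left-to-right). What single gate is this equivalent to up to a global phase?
T†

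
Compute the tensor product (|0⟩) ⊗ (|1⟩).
|01⟩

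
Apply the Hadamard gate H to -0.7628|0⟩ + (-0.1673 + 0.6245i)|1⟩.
(-0.6577 + 0.4416i)|0⟩ + (-0.4211 - 0.4416i)|1⟩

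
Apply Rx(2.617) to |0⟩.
0.2593|0⟩ - 0.9658i|1⟩

Rx(2.617) = [[cos(θ/2), −i·sin(θ/2)], [−i·sin(θ/2), cos(θ/2)]]; θ = 2.617, cos(θ/2) ≈ 0.259299, sin(θ/2) ≈ 0.965797.
With a = amp(|0⟩) = 1 and b = amp(|1⟩) = 0:
new amp(|0⟩) = (0.259299)·a + (-0.965797i)·b = 0.2593
new amp(|1⟩) = (-0.965797i)·a + (0.259299)·b = -0.9658i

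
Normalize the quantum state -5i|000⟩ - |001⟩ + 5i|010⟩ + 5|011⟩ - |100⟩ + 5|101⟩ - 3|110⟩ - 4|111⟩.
-0.4437i|000⟩ - 0.08874|001⟩ + 0.4437i|010⟩ + 0.4437|011⟩ - 0.08874|100⟩ + 0.4437|101⟩ - 0.2662|110⟩ - 0.3549|111⟩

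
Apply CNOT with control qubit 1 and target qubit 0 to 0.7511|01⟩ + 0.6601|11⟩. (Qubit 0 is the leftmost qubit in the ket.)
0.6601|01⟩ + 0.7511|11⟩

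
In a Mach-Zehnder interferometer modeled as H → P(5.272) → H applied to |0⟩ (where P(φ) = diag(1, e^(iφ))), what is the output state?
(0.7654 - 0.4237i)|0⟩ + (0.2346 + 0.4237i)|1⟩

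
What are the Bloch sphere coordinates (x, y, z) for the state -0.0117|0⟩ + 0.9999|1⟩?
(-0.0234, 0, -0.9997)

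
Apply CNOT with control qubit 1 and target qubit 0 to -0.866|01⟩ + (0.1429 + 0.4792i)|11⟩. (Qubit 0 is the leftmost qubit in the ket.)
(0.1429 + 0.4792i)|01⟩ - 0.866|11⟩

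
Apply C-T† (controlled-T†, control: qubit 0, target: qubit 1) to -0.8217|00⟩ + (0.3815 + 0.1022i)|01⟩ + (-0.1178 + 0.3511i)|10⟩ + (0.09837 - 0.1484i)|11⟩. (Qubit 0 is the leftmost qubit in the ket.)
-0.8217|00⟩ + (0.3815 + 0.1022i)|01⟩ + (-0.1178 + 0.3511i)|10⟩ + (-0.03538 - 0.1745i)|11⟩

C-T† leaves the control-|0⟩ kets |00⟩, |01⟩ unchanged and applies T† to qubit 1 on the control-|1⟩ pair (|10⟩, |11⟩).
T† = [[1, 0], [0, (1/√2 - (1/√2)i)]].
With a = amp(|10⟩) = (-0.1178 + 0.3511i) and b = amp(|11⟩) = (0.09837 - 0.1484i):
new amp(|10⟩) = (1)·a = (-0.1178 + 0.3511i)
new amp(|11⟩) = (1/√2 - (1/√2)i)·b = (-0.03538 - 0.1745i)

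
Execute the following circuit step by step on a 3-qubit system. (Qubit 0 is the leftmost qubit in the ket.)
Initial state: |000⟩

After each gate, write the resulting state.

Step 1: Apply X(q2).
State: |001⟩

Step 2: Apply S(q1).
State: |001⟩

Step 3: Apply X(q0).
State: |101⟩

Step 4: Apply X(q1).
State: |111⟩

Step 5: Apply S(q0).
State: i|111⟩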